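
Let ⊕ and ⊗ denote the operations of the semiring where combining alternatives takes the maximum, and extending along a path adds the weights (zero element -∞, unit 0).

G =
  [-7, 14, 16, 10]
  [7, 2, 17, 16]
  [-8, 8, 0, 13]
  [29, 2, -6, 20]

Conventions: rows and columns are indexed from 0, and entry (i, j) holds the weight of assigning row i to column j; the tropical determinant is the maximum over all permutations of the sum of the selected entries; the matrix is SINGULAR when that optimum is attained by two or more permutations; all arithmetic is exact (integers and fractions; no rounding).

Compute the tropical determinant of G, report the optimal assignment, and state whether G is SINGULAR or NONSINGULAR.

σ = (0, 1, 2, 3): (-7) + 2 + 0 + 20 = 15
σ = (0, 1, 3, 2): (-7) + 2 + 13 + (-6) = 2
σ = (0, 2, 1, 3): (-7) + 17 + 8 + 20 = 38
σ = (0, 2, 3, 1): (-7) + 17 + 13 + 2 = 25
σ = (0, 3, 1, 2): (-7) + 16 + 8 + (-6) = 11
σ = (0, 3, 2, 1): (-7) + 16 + 0 + 2 = 11
σ = (1, 0, 2, 3): 14 + 7 + 0 + 20 = 41
σ = (1, 0, 3, 2): 14 + 7 + 13 + (-6) = 28
σ = (1, 2, 0, 3): 14 + 17 + (-8) + 20 = 43
σ = (1, 2, 3, 0): 14 + 17 + 13 + 29 = 73
σ = (1, 3, 0, 2): 14 + 16 + (-8) + (-6) = 16
σ = (1, 3, 2, 0): 14 + 16 + 0 + 29 = 59
σ = (2, 0, 1, 3): 16 + 7 + 8 + 20 = 51
σ = (2, 0, 3, 1): 16 + 7 + 13 + 2 = 38
σ = (2, 1, 0, 3): 16 + 2 + (-8) + 20 = 30
σ = (2, 1, 3, 0): 16 + 2 + 13 + 29 = 60
σ = (2, 3, 0, 1): 16 + 16 + (-8) + 2 = 26
σ = (2, 3, 1, 0): 16 + 16 + 8 + 29 = 69
σ = (3, 0, 1, 2): 10 + 7 + 8 + (-6) = 19
σ = (3, 0, 2, 1): 10 + 7 + 0 + 2 = 19
σ = (3, 1, 0, 2): 10 + 2 + (-8) + (-6) = -2
σ = (3, 1, 2, 0): 10 + 2 + 0 + 29 = 41
σ = (3, 2, 0, 1): 10 + 17 + (-8) + 2 = 21
σ = (3, 2, 1, 0): 10 + 17 + 8 + 29 = 64
Optimal value attained by: σ = (1, 2, 3, 0).
Answer: det⊕(G) = 73; verdict: NONSINGULAR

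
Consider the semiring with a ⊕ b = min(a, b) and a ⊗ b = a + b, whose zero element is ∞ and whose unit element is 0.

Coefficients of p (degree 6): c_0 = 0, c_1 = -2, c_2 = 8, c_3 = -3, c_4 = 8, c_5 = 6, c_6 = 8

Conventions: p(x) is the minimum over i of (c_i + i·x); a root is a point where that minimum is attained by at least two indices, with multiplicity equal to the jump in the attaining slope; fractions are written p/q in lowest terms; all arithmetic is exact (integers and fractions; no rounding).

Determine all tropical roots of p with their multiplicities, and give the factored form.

hull edge (i=0, c=0) to (i=1, c=-2): slope -2, span 1
hull edge (i=1, c=-2) to (i=3, c=-3): slope -1/2, span 2
hull edge (i=3, c=-3) to (i=6, c=8): slope 11/3, span 3
Factored form: p(x) = 8 ⊗ (x ⊕ (-11/3)) ⊗ (x ⊕ (-11/3)) ⊗ (x ⊕ (-11/3)) ⊗ (x ⊕ 1/2) ⊗ (x ⊕ 1/2) ⊗ (x ⊕ 2)
Answer: roots = -11/3 (mult 3), 1/2 (mult 2), 2 (mult 1)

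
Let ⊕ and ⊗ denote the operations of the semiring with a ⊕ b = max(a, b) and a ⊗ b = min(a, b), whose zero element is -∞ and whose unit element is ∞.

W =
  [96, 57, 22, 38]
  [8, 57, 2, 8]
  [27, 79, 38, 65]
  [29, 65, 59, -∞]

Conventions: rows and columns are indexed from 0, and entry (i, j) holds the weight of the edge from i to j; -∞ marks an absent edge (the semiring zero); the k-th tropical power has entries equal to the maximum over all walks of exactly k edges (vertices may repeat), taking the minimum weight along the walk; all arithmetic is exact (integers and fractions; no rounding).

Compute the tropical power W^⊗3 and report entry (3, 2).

W^⊗2:
  [96, 57, 38, 38]
  [8, 57, 8, 8]
  [29, 65, 59, 38]
  [29, 59, 38, 59]
W^⊗3:
  [96, 57, 38, 38]
  [8, 57, 8, 8]
  [29, 59, 38, 59]
  [29, 59, 59, 38]
Key observation: the optimum is the walk 3->2->3->2, with weight 59 min 65 min 59 = 59.
Optimal value attained by: walk 3->2->3->2.
Answer: (W^⊗3)[3][2] = 59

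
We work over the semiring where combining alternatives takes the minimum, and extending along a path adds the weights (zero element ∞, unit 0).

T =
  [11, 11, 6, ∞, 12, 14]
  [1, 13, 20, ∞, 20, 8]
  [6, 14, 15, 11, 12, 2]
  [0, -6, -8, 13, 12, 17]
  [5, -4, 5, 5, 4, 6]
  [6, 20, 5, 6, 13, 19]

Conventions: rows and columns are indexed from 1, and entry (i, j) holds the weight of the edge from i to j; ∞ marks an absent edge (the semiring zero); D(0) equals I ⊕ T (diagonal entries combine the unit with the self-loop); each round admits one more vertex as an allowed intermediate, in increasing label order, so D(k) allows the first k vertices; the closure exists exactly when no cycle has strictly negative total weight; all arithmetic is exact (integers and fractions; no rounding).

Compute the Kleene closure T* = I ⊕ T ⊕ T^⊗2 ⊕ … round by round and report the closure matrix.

D(0):
  [0, 11, 6, ∞, 12, 14]
  [1, 0, 20, ∞, 20, 8]
  [6, 14, 0, 11, 12, 2]
  [0, -6, -8, 0, 12, 17]
  [5, -4, 5, 5, 0, 6]
  [6, 20, 5, 6, 13, 0]
D(1):
  [0, 11, 6, ∞, 12, 14]
  [1, 0, 7, ∞, 13, 8]
  [6, 14, 0, 11, 12, 2]
  [0, -6, -8, 0, 12, 14]
  [5, -4, 5, 5, 0, 6]
  [6, 17, 5, 6, 13, 0]
D(2):
  [0, 11, 6, ∞, 12, 14]
  [1, 0, 7, ∞, 13, 8]
  [6, 14, 0, 11, 12, 2]
  [-5, -6, -8, 0, 7, 2]
  [-3, -4, 3, 5, 0, 4]
  [6, 17, 5, 6, 13, 0]
D(3):
  [0, 11, 6, 17, 12, 8]
  [1, 0, 7, 18, 13, 8]
  [6, 14, 0, 11, 12, 2]
  [-5, -6, -8, 0, 4, -6]
  [-3, -4, 3, 5, 0, 4]
  [6, 17, 5, 6, 13, 0]
D(4):
  [0, 11, 6, 17, 12, 8]
  [1, 0, 7, 18, 13, 8]
  [6, 5, 0, 11, 12, 2]
  [-5, -6, -8, 0, 4, -6]
  [-3, -4, -3, 5, 0, -1]
  [1, 0, -2, 6, 10, 0]
D(5):
  [0, 8, 6, 17, 12, 8]
  [1, 0, 7, 18, 13, 8]
  [6, 5, 0, 11, 12, 2]
  [-5, -6, -8, 0, 4, -6]
  [-3, -4, -3, 5, 0, -1]
  [1, 0, -2, 6, 10, 0]
D(6):
  [0, 8, 6, 14, 12, 8]
  [1, 0, 6, 14, 13, 8]
  [3, 2, 0, 8, 12, 2]
  [-5, -6, -8, 0, 4, -6]
  [-3, -4, -3, 5, 0, -1]
  [1, 0, -2, 6, 10, 0]
Answer: T* = [[0, 8, 6, 14, 12, 8], [1, 0, 6, 14, 13, 8], [3, 2, 0, 8, 12, 2], [-5, -6, -8, 0, 4, -6], [-3, -4, -3, 5, 0, -1], [1, 0, -2, 6, 10, 0]]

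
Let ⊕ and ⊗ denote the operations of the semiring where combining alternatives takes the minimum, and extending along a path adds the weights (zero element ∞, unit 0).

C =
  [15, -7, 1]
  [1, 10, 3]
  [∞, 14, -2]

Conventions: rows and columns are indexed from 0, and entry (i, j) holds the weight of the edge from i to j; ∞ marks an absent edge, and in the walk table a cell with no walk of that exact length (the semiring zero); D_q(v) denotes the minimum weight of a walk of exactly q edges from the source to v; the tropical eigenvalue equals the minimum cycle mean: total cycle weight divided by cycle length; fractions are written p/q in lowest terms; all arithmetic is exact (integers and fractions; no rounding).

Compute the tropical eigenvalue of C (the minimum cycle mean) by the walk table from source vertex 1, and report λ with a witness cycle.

q=0: [∞, 0, ∞]
q=1: [1, 10, 3]
q=2: [11, -6, 1]
q=3: [-5, 4, -3]
Optimal cycle mean attained by: cycle 0->1->0, total (-7) + 1, length 2.
Answer: λ = -3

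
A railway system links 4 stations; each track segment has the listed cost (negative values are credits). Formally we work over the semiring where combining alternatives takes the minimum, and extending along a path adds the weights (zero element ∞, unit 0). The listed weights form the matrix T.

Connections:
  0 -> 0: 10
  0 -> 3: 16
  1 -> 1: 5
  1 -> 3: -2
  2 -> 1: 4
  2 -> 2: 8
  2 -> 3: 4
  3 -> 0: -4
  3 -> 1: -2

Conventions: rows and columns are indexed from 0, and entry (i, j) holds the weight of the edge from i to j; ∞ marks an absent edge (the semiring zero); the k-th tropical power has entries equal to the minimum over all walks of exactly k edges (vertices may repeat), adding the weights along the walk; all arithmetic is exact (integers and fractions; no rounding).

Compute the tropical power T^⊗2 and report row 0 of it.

T^⊗2:
  [12, 14, ∞, 26]
  [-6, -4, ∞, 3]
  [0, 2, 16, 2]
  [6, 3, ∞, -4]
Answer: row 0 of T^⊗2 = [12, 14, ∞, 26]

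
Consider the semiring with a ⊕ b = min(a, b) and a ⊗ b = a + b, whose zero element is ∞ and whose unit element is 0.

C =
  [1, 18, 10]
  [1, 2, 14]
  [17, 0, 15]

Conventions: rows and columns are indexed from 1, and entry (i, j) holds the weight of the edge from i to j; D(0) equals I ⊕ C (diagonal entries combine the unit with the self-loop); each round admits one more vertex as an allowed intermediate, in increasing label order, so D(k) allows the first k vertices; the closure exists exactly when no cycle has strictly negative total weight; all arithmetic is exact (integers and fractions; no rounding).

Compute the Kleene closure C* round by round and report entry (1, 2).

D(0):
  [0, 18, 10]
  [1, 0, 14]
  [17, 0, 0]
D(1):
  [0, 18, 10]
  [1, 0, 11]
  [17, 0, 0]
D(2):
  [0, 18, 10]
  [1, 0, 11]
  [1, 0, 0]
D(3):
  [0, 10, 10]
  [1, 0, 11]
  [1, 0, 0]
Answer: C*[1][2] = 10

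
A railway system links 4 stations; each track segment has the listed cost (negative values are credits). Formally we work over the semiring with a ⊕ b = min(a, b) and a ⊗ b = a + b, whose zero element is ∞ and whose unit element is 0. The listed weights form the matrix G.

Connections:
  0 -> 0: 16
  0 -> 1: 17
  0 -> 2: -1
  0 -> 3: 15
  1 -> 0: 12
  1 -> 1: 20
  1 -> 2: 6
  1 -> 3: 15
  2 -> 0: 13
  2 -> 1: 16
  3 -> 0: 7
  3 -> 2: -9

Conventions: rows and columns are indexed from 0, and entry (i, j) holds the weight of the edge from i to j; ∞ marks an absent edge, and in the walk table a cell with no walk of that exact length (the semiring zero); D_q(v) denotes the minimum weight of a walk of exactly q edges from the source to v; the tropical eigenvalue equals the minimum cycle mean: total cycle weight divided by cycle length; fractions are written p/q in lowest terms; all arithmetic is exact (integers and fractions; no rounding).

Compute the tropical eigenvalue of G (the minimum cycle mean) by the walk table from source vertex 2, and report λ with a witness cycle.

q=0: [∞, ∞, 0, ∞]
q=1: [13, 16, ∞, ∞]
q=2: [28, 30, 12, 28]
q=3: [25, 28, 19, 43]
q=4: [32, 35, 24, 40]
Optimal cycle mean attained by: cycle 0->2->0, total (-1) + 13, length 2.
Answer: λ = 6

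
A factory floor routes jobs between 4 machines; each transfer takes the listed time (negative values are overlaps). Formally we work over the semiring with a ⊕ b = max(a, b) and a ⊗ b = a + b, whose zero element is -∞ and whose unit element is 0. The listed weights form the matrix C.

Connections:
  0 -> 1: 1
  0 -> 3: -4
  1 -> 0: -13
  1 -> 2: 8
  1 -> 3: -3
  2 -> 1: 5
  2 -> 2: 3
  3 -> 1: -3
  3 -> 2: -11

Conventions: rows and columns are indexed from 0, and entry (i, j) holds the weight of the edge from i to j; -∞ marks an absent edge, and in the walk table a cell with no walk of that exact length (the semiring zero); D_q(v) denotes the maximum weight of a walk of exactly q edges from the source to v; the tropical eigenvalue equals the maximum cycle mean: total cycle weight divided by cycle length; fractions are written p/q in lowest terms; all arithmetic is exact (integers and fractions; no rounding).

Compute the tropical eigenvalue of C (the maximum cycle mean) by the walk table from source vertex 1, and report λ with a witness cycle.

q=0: [-∞, 0, -∞, -∞]
q=1: [-13, -∞, 8, -3]
q=2: [-∞, 13, 11, -17]
q=3: [0, 16, 21, 10]
q=4: [3, 26, 24, 13]
Optimal cycle mean attained by: cycle 1->2->1, total 8 + 5, length 2.
Answer: λ = 13/2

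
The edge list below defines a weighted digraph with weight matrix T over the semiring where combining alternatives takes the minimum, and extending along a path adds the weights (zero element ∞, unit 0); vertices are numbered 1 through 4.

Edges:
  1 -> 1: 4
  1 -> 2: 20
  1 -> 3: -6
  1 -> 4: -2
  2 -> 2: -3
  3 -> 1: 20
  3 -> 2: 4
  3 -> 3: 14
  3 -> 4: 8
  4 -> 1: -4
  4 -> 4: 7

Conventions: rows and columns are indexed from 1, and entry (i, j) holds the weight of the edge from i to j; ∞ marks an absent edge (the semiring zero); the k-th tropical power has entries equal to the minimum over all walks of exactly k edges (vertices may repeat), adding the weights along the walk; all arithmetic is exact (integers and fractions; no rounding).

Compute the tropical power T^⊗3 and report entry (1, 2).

T^⊗2:
  [-6, -2, -2, 2]
  [∞, -6, ∞, ∞]
  [4, 1, 14, 15]
  [0, 16, -10, -6]
T^⊗3:
  [-2, -5, -12, -8]
  [∞, -9, ∞, ∞]
  [8, -2, -2, 2]
  [-10, -6, -6, -2]
Key observation: the optimum is the walk 1->3->2->2, with weight (-6) + 4 + (-3) = -5.
Optimal value attained by: walk 1->3->2->2.
Answer: (T^⊗3)[1][2] = -5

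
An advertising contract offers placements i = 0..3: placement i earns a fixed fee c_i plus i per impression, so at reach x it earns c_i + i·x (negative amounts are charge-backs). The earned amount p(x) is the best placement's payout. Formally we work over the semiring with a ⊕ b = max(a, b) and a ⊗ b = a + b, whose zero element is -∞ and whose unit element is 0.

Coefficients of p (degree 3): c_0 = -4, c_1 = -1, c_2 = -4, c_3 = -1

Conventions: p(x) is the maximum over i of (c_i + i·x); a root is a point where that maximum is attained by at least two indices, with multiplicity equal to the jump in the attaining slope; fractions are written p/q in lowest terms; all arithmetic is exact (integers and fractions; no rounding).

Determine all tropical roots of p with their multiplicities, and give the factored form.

hull edge (i=0, c=-4) to (i=1, c=-1): slope 3, span 1
hull edge (i=1, c=-1) to (i=3, c=-1): slope 0, span 2
Factored form: p(x) = -1 ⊗ (x ⊕ (-3)) ⊗ (x ⊕ 0) ⊗ (x ⊕ 0)
Answer: roots = -3 (mult 1), 0 (mult 2)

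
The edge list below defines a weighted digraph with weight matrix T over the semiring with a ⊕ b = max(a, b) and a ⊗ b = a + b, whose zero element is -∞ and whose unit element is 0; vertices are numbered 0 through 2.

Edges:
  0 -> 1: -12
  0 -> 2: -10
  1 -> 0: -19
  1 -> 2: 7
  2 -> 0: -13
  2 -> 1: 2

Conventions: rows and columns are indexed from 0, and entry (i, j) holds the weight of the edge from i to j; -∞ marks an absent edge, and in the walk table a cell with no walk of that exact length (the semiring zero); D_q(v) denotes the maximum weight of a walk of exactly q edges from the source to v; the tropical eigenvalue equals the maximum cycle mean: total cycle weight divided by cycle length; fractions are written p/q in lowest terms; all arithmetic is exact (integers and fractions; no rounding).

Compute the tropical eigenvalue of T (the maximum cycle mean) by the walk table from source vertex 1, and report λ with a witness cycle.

q=0: [-∞, 0, -∞]
q=1: [-19, -∞, 7]
q=2: [-6, 9, -29]
q=3: [-10, -18, 16]
Optimal cycle mean attained by: cycle 1->2->1, total 7 + 2, length 2.
Answer: λ = 9/2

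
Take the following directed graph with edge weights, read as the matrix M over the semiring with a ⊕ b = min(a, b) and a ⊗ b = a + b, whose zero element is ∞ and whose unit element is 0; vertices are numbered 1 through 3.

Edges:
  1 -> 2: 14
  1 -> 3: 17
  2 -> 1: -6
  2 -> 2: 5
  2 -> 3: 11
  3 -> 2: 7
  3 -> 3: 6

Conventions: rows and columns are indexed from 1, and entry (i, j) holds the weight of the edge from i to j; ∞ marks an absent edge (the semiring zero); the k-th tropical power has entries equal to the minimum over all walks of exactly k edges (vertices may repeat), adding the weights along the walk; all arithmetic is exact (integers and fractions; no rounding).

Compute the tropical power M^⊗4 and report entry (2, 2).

M^⊗2:
  [8, 19, 23]
  [-1, 8, 11]
  [1, 12, 12]
M^⊗3:
  [13, 22, 25]
  [2, 13, 16]
  [6, 15, 18]
M^⊗4:
  [16, 27, 30]
  [7, 16, 19]
  [9, 20, 23]
Key observation: the optimum is the walk 2->1->2->1->2, with weight (-6) + 14 + (-6) + 14 = 16.
Optimal value attained by: walk 2->1->2->1->2.
Answer: (M^⊗4)[2][2] = 16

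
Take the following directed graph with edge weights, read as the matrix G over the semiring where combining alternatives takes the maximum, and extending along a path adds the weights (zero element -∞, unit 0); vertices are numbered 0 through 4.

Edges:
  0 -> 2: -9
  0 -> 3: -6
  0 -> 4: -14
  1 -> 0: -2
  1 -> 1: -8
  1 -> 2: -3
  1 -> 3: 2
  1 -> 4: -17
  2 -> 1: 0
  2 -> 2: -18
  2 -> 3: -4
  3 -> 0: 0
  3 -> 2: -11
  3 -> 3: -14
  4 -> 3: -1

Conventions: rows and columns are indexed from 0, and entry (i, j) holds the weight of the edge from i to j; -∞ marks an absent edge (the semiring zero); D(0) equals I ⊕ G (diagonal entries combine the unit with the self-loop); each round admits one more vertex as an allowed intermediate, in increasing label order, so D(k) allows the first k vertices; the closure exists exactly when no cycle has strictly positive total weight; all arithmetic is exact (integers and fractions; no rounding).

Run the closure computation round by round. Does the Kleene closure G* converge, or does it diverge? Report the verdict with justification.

D(0):
  [0, -∞, -9, -6, -14]
  [-2, 0, -3, 2, -17]
  [-∞, 0, 0, -4, -∞]
  [0, -∞, -11, 0, -∞]
  [-∞, -∞, -∞, -1, 0]
D(1):
  [0, -∞, -9, -6, -14]
  [-2, 0, -3, 2, -16]
  [-∞, 0, 0, -4, -∞]
  [0, -∞, -9, 0, -14]
  [-∞, -∞, -∞, -1, 0]
D(2):
  [0, -∞, -9, -6, -14]
  [-2, 0, -3, 2, -16]
  [-2, 0, 0, 2, -16]
  [0, -∞, -9, 0, -14]
  [-∞, -∞, -∞, -1, 0]
D(3):
  [0, -9, -9, -6, -14]
  [-2, 0, -3, 2, -16]
  [-2, 0, 0, 2, -16]
  [0, -9, -9, 0, -14]
  [-∞, -∞, -∞, -1, 0]
D(4):
  [0, -9, -9, -6, -14]
  [2, 0, -3, 2, -12]
  [2, 0, 0, 2, -12]
  [0, -9, -9, 0, -14]
  [-1, -10, -10, -1, 0]
D(5):
  [0, -9, -9, -6, -14]
  [2, 0, -3, 2, -12]
  [2, 0, 0, 2, -12]
  [0, -9, -9, 0, -14]
  [-1, -10, -10, -1, 0]
Key observation: every diagonal entry stays at the unit through all rounds, so no improving cycle exists.
Answer: CONVERGES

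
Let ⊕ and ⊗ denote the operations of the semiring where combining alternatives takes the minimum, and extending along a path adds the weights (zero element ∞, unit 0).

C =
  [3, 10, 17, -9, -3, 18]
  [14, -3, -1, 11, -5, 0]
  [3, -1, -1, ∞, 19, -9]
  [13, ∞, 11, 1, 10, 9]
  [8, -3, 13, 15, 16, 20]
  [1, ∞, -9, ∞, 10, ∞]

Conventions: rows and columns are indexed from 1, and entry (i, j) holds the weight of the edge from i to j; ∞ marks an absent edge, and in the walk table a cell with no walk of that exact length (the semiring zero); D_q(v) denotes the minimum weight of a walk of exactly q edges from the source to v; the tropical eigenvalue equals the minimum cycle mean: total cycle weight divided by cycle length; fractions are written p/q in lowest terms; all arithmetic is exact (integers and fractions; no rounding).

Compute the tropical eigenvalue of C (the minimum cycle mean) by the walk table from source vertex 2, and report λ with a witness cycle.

q=0: [∞, 0, ∞, ∞, ∞, ∞]
q=1: [14, -3, -1, 11, -5, 0]
q=2: [1, -8, -9, 5, -8, -10]
q=3: [-9, -11, -19, -8, -13, -18]
q=4: [-17, -20, -27, -18, -16, -28]
q=5: [-27, -28, -37, -26, -25, -36]
q=6: [-35, -38, -45, -36, -33, -46]
Optimal cycle mean attained by: cycle 3->6->3, total (-9) + (-9), length 2.
Answer: λ = -9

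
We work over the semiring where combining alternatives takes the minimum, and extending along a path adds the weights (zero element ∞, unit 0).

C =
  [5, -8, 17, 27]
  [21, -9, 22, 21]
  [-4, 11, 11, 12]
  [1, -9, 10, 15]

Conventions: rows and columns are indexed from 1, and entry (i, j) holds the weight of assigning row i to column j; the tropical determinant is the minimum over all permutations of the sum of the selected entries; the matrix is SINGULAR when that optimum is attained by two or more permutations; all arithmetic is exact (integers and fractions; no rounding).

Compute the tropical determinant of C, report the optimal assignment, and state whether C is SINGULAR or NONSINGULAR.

σ = (1, 2, 3, 4): 5 + (-9) + 11 + 15 = 22
σ = (1, 2, 4, 3): 5 + (-9) + 12 + 10 = 18
σ = (1, 3, 2, 4): 5 + 22 + 11 + 15 = 53
σ = (1, 3, 4, 2): 5 + 22 + 12 + (-9) = 30
σ = (1, 4, 2, 3): 5 + 21 + 11 + 10 = 47
σ = (1, 4, 3, 2): 5 + 21 + 11 + (-9) = 28
σ = (2, 1, 3, 4): (-8) + 21 + 11 + 15 = 39
σ = (2, 1, 4, 3): (-8) + 21 + 12 + 10 = 35
σ = (2, 3, 1, 4): (-8) + 22 + (-4) + 15 = 25
σ = (2, 3, 4, 1): (-8) + 22 + 12 + 1 = 27
σ = (2, 4, 1, 3): (-8) + 21 + (-4) + 10 = 19
σ = (2, 4, 3, 1): (-8) + 21 + 11 + 1 = 25
σ = (3, 1, 2, 4): 17 + 21 + 11 + 15 = 64
σ = (3, 1, 4, 2): 17 + 21 + 12 + (-9) = 41
σ = (3, 2, 1, 4): 17 + (-9) + (-4) + 15 = 19
σ = (3, 2, 4, 1): 17 + (-9) + 12 + 1 = 21
σ = (3, 4, 1, 2): 17 + 21 + (-4) + (-9) = 25
σ = (3, 4, 2, 1): 17 + 21 + 11 + 1 = 50
σ = (4, 1, 2, 3): 27 + 21 + 11 + 10 = 69
σ = (4, 1, 3, 2): 27 + 21 + 11 + (-9) = 50
σ = (4, 2, 1, 3): 27 + (-9) + (-4) + 10 = 24
σ = (4, 2, 3, 1): 27 + (-9) + 11 + 1 = 30
σ = (4, 3, 1, 2): 27 + 22 + (-4) + (-9) = 36
σ = (4, 3, 2, 1): 27 + 22 + 11 + 1 = 61
Optimal value attained by: σ = (1, 2, 4, 3).
Answer: det⊕(C) = 18; verdict: NONSINGULAR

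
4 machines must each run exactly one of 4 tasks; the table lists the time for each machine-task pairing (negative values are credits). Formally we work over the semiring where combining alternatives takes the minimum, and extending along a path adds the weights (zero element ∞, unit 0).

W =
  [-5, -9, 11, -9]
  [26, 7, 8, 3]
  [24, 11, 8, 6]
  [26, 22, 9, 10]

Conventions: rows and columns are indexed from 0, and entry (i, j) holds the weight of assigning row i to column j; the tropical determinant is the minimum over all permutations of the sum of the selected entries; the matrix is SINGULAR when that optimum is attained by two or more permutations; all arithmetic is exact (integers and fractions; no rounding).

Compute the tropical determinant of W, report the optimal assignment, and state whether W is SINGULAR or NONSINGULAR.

σ = (0, 1, 2, 3): (-5) + 7 + 8 + 10 = 20
σ = (0, 1, 3, 2): (-5) + 7 + 6 + 9 = 17
σ = (0, 2, 1, 3): (-5) + 8 + 11 + 10 = 24
σ = (0, 2, 3, 1): (-5) + 8 + 6 + 22 = 31
σ = (0, 3, 1, 2): (-5) + 3 + 11 + 9 = 18
σ = (0, 3, 2, 1): (-5) + 3 + 8 + 22 = 28
σ = (1, 0, 2, 3): (-9) + 26 + 8 + 10 = 35
σ = (1, 0, 3, 2): (-9) + 26 + 6 + 9 = 32
σ = (1, 2, 0, 3): (-9) + 8 + 24 + 10 = 33
σ = (1, 2, 3, 0): (-9) + 8 + 6 + 26 = 31
σ = (1, 3, 0, 2): (-9) + 3 + 24 + 9 = 27
σ = (1, 3, 2, 0): (-9) + 3 + 8 + 26 = 28
σ = (2, 0, 1, 3): 11 + 26 + 11 + 10 = 58
σ = (2, 0, 3, 1): 11 + 26 + 6 + 22 = 65
σ = (2, 1, 0, 3): 11 + 7 + 24 + 10 = 52
σ = (2, 1, 3, 0): 11 + 7 + 6 + 26 = 50
σ = (2, 3, 0, 1): 11 + 3 + 24 + 22 = 60
σ = (2, 3, 1, 0): 11 + 3 + 11 + 26 = 51
σ = (3, 0, 1, 2): (-9) + 26 + 11 + 9 = 37
σ = (3, 0, 2, 1): (-9) + 26 + 8 + 22 = 47
σ = (3, 1, 0, 2): (-9) + 7 + 24 + 9 = 31
σ = (3, 1, 2, 0): (-9) + 7 + 8 + 26 = 32
σ = (3, 2, 0, 1): (-9) + 8 + 24 + 22 = 45
σ = (3, 2, 1, 0): (-9) + 8 + 11 + 26 = 36
Optimal value attained by: σ = (0, 1, 3, 2).
Answer: det⊕(W) = 17; verdict: NONSINGULAR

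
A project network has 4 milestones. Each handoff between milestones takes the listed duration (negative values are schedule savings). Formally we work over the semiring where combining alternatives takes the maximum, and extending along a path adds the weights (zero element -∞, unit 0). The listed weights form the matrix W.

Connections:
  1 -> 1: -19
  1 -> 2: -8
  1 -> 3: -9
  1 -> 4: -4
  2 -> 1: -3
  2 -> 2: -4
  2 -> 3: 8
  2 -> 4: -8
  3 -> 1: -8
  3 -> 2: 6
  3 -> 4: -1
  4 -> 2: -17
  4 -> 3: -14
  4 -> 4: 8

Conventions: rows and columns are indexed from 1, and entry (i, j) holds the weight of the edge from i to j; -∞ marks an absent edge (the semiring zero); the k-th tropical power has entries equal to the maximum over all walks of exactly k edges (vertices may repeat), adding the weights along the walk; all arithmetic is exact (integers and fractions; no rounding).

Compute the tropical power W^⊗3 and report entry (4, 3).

W^⊗2:
  [-11, -3, 0, 4]
  [0, 14, 4, 7]
  [3, 2, 14, 7]
  [-20, -8, -6, 16]
W^⊗3:
  [-6, 6, 5, 12]
  [11, 10, 22, 15]
  [6, 20, 10, 15]
  [-11, 0, 2, 24]
Key observation: the optimum is the walk 4->4->4->3, with weight 8 + 8 + (-14) = 2.
Optimal value attained by: walk 4->4->4->3.
Answer: (W^⊗3)[4][3] = 2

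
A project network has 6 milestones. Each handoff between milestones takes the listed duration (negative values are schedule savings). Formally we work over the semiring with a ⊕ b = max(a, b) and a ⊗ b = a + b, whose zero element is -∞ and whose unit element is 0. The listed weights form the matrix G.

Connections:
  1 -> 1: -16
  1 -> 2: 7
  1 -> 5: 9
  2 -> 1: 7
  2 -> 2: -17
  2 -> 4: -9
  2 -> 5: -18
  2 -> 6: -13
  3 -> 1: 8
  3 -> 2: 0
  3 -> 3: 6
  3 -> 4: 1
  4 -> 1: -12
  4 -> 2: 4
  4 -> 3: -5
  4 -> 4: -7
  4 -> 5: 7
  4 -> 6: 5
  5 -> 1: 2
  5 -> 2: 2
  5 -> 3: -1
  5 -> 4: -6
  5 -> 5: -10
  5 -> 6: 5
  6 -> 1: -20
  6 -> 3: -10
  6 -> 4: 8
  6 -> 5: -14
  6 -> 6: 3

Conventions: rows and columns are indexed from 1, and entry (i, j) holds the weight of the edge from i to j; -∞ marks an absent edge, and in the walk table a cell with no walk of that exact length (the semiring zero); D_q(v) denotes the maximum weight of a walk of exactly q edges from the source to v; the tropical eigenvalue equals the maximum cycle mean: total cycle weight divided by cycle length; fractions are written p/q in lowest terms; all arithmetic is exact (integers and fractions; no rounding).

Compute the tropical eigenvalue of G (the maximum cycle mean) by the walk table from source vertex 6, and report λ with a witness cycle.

q=0: [-∞, -∞, -∞, -∞, -∞, 0]
q=1: [-20, -∞, -10, 8, -14, 3]
q=2: [-2, 12, 3, 11, 15, 13]
q=3: [19, 17, 14, 21, 18, 20]
q=4: [24, 26, 20, 28, 28, 26]
q=5: [33, 32, 27, 34, 35, 33]
q=6: [39, 40, 34, 41, 42, 40]
Optimal cycle mean attained by: cycle 1->2->1, total 7 + 7, length 2.
Answer: λ = 7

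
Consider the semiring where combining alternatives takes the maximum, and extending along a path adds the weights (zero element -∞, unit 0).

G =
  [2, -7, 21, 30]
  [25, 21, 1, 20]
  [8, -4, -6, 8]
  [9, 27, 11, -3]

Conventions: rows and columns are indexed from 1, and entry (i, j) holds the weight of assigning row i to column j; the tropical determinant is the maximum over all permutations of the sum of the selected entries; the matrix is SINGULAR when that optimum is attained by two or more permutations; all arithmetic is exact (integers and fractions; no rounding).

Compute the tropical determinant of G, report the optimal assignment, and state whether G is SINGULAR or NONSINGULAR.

σ = (1, 2, 3, 4): 2 + 21 + (-6) + (-3) = 14
σ = (1, 2, 4, 3): 2 + 21 + 8 + 11 = 42
σ = (1, 3, 2, 4): 2 + 1 + (-4) + (-3) = -4
σ = (1, 3, 4, 2): 2 + 1 + 8 + 27 = 38
σ = (1, 4, 2, 3): 2 + 20 + (-4) + 11 = 29
σ = (1, 4, 3, 2): 2 + 20 + (-6) + 27 = 43
σ = (2, 1, 3, 4): (-7) + 25 + (-6) + (-3) = 9
σ = (2, 1, 4, 3): (-7) + 25 + 8 + 11 = 37
σ = (2, 3, 1, 4): (-7) + 1 + 8 + (-3) = -1
σ = (2, 3, 4, 1): (-7) + 1 + 8 + 9 = 11
σ = (2, 4, 1, 3): (-7) + 20 + 8 + 11 = 32
σ = (2, 4, 3, 1): (-7) + 20 + (-6) + 9 = 16
σ = (3, 1, 2, 4): 21 + 25 + (-4) + (-3) = 39
σ = (3, 1, 4, 2): 21 + 25 + 8 + 27 = 81
σ = (3, 2, 1, 4): 21 + 21 + 8 + (-3) = 47
σ = (3, 2, 4, 1): 21 + 21 + 8 + 9 = 59
σ = (3, 4, 1, 2): 21 + 20 + 8 + 27 = 76
σ = (3, 4, 2, 1): 21 + 20 + (-4) + 9 = 46
σ = (4, 1, 2, 3): 30 + 25 + (-4) + 11 = 62
σ = (4, 1, 3, 2): 30 + 25 + (-6) + 27 = 76
σ = (4, 2, 1, 3): 30 + 21 + 8 + 11 = 70
σ = (4, 2, 3, 1): 30 + 21 + (-6) + 9 = 54
σ = (4, 3, 1, 2): 30 + 1 + 8 + 27 = 66
σ = (4, 3, 2, 1): 30 + 1 + (-4) + 9 = 36
Optimal value attained by: σ = (3, 1, 4, 2).
Answer: det⊕(G) = 81; verdict: NONSINGULAR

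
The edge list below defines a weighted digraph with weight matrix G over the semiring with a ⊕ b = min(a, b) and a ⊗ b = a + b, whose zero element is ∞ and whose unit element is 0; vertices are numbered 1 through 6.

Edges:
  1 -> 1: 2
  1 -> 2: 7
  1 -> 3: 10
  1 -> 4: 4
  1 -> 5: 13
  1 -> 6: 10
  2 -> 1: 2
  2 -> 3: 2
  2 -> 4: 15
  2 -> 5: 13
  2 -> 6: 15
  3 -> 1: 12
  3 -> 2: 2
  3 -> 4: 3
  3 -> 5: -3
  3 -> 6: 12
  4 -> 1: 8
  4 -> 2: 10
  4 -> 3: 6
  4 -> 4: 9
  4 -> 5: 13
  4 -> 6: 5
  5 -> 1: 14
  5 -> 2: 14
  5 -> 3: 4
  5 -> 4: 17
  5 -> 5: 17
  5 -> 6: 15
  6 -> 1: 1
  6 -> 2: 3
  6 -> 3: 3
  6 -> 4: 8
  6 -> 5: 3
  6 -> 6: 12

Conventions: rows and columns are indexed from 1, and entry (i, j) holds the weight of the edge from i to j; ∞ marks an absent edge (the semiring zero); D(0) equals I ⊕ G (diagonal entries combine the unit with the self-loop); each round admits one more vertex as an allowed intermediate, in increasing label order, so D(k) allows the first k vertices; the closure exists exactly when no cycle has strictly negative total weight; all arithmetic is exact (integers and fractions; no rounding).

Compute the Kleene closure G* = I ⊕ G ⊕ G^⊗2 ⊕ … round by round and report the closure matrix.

D(0):
  [0, 7, 10, 4, 13, 10]
  [2, 0, 2, 15, 13, 15]
  [12, 2, 0, 3, -3, 12]
  [8, 10, 6, 0, 13, 5]
  [14, 14, 4, 17, 0, 15]
  [1, 3, 3, 8, 3, 0]
D(1):
  [0, 7, 10, 4, 13, 10]
  [2, 0, 2, 6, 13, 12]
  [12, 2, 0, 3, -3, 12]
  [8, 10, 6, 0, 13, 5]
  [14, 14, 4, 17, 0, 15]
  [1, 3, 3, 5, 3, 0]
D(2):
  [0, 7, 9, 4, 13, 10]
  [2, 0, 2, 6, 13, 12]
  [4, 2, 0, 3, -3, 12]
  [8, 10, 6, 0, 13, 5]
  [14, 14, 4, 17, 0, 15]
  [1, 3, 3, 5, 3, 0]
D(3):
  [0, 7, 9, 4, 6, 10]
  [2, 0, 2, 5, -1, 12]
  [4, 2, 0, 3, -3, 12]
  [8, 8, 6, 0, 3, 5]
  [8, 6, 4, 7, 0, 15]
  [1, 3, 3, 5, 0, 0]
D(4):
  [0, 7, 9, 4, 6, 9]
  [2, 0, 2, 5, -1, 10]
  [4, 2, 0, 3, -3, 8]
  [8, 8, 6, 0, 3, 5]
  [8, 6, 4, 7, 0, 12]
  [1, 3, 3, 5, 0, 0]
D(5):
  [0, 7, 9, 4, 6, 9]
  [2, 0, 2, 5, -1, 10]
  [4, 2, 0, 3, -3, 8]
  [8, 8, 6, 0, 3, 5]
  [8, 6, 4, 7, 0, 12]
  [1, 3, 3, 5, 0, 0]
D(6):
  [0, 7, 9, 4, 6, 9]
  [2, 0, 2, 5, -1, 10]
  [4, 2, 0, 3, -3, 8]
  [6, 8, 6, 0, 3, 5]
  [8, 6, 4, 7, 0, 12]
  [1, 3, 3, 5, 0, 0]
Answer: G* = [[0, 7, 9, 4, 6, 9], [2, 0, 2, 5, -1, 10], [4, 2, 0, 3, -3, 8], [6, 8, 6, 0, 3, 5], [8, 6, 4, 7, 0, 12], [1, 3, 3, 5, 0, 0]]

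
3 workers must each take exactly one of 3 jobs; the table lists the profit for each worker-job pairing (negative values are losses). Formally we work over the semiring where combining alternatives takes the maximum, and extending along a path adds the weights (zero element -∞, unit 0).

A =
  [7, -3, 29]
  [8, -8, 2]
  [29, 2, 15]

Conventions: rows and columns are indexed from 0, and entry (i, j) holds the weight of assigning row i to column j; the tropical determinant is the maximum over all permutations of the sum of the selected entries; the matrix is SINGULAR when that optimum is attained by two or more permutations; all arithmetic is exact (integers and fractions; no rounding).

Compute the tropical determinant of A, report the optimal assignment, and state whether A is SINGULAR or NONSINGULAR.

σ = (0, 1, 2): 7 + (-8) + 15 = 14
σ = (0, 2, 1): 7 + 2 + 2 = 11
σ = (1, 0, 2): (-3) + 8 + 15 = 20
σ = (1, 2, 0): (-3) + 2 + 29 = 28
σ = (2, 0, 1): 29 + 8 + 2 = 39
σ = (2, 1, 0): 29 + (-8) + 29 = 50
Optimal value attained by: σ = (2, 1, 0).
Answer: det⊕(A) = 50; verdict: NONSINGULAR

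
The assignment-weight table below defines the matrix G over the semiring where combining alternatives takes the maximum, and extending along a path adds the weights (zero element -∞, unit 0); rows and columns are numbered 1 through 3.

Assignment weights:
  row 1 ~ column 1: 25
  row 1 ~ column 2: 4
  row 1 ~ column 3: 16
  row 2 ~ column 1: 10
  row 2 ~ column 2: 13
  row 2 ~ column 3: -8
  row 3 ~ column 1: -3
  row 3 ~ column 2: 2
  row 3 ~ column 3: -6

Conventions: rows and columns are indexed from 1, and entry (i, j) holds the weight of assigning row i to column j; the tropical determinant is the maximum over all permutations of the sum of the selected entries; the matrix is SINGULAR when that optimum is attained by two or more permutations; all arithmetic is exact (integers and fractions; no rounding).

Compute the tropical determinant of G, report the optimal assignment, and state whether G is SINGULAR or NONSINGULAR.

σ = (1, 2, 3): 25 + 13 + (-6) = 32
σ = (1, 3, 2): 25 + (-8) + 2 = 19
σ = (2, 1, 3): 4 + 10 + (-6) = 8
σ = (2, 3, 1): 4 + (-8) + (-3) = -7
σ = (3, 1, 2): 16 + 10 + 2 = 28
σ = (3, 2, 1): 16 + 13 + (-3) = 26
Optimal value attained by: σ = (1, 2, 3).
Answer: det⊕(G) = 32; verdict: NONSINGULAR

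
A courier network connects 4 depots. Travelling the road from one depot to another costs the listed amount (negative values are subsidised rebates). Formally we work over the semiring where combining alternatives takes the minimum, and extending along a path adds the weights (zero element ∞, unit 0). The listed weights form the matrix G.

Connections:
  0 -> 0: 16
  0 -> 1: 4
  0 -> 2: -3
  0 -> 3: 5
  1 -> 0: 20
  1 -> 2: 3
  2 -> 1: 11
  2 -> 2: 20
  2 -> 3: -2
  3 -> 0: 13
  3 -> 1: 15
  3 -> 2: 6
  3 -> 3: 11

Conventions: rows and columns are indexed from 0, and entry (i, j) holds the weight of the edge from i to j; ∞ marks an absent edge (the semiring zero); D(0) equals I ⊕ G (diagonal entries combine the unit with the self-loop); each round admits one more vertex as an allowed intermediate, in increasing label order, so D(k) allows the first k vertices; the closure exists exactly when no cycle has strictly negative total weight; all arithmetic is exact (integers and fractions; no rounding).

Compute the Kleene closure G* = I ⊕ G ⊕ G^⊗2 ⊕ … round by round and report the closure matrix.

D(0):
  [0, 4, -3, 5]
  [20, 0, 3, ∞]
  [∞, 11, 0, -2]
  [13, 15, 6, 0]
D(1):
  [0, 4, -3, 5]
  [20, 0, 3, 25]
  [∞, 11, 0, -2]
  [13, 15, 6, 0]
D(2):
  [0, 4, -3, 5]
  [20, 0, 3, 25]
  [31, 11, 0, -2]
  [13, 15, 6, 0]
D(3):
  [0, 4, -3, -5]
  [20, 0, 3, 1]
  [31, 11, 0, -2]
  [13, 15, 6, 0]
D(4):
  [0, 4, -3, -5]
  [14, 0, 3, 1]
  [11, 11, 0, -2]
  [13, 15, 6, 0]
Answer: G* = [[0, 4, -3, -5], [14, 0, 3, 1], [11, 11, 0, -2], [13, 15, 6, 0]]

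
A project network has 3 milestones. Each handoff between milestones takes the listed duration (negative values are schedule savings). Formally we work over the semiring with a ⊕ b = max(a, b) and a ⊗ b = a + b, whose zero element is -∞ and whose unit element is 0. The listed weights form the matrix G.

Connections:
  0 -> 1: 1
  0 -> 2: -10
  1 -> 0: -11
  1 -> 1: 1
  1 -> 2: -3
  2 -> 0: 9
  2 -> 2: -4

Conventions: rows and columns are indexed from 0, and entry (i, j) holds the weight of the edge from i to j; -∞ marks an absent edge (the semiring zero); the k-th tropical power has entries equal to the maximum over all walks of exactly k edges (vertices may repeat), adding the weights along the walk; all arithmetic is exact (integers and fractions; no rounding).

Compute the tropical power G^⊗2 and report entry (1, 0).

G^⊗2:
  [-1, 2, -2]
  [6, 2, -2]
  [5, 10, -1]
Key observation: the optimum is the walk 1->2->0, with weight (-3) + 9 = 6.
Optimal value attained by: walk 1->2->0.
Answer: (G^⊗2)[1][0] = 6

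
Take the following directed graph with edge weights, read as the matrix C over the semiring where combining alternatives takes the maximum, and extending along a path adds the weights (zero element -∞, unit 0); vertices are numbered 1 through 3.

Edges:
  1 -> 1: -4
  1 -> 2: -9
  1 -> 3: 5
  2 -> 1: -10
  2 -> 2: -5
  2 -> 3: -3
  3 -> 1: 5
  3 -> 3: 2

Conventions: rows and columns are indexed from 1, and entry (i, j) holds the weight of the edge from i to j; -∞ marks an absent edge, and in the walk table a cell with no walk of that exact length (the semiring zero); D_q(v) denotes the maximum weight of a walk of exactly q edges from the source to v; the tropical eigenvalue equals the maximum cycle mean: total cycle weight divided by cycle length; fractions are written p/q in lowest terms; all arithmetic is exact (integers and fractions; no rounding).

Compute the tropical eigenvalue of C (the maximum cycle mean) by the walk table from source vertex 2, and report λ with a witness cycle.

q=0: [-∞, 0, -∞]
q=1: [-10, -5, -3]
q=2: [2, -10, -1]
q=3: [4, -7, 7]
Optimal cycle mean attained by: cycle 1->3->1, total 5 + 5, length 2.
Answer: λ = 5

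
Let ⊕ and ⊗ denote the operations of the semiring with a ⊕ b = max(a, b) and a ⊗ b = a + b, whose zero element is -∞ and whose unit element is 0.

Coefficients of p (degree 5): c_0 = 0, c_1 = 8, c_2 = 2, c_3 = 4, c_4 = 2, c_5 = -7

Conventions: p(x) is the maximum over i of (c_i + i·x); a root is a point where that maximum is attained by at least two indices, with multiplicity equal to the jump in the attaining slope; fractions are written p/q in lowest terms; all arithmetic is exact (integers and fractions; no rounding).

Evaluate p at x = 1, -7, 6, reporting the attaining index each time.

p(1) = max(0+0·1=0, 8+1·1=9, 2+2·1=4, 4+3·1=7, 2+4·1=6, -7+5·1=-2) = 9 (attained by i=1)
p(-7) = max(0+0·(-7)=0, 8+1·(-7)=1, 2+2·(-7)=-12, 4+3·(-7)=-17, 2+4·(-7)=-26, -7+5·(-7)=-42) = 1 (attained by i=1)
p(6) = max(0+0·6=0, 8+1·6=14, 2+2·6=14, 4+3·6=22, 2+4·6=26, -7+5·6=23) = 26 (attained by i=4)
Answer: p(1) = 9; p(-7) = 1; p(6) = 26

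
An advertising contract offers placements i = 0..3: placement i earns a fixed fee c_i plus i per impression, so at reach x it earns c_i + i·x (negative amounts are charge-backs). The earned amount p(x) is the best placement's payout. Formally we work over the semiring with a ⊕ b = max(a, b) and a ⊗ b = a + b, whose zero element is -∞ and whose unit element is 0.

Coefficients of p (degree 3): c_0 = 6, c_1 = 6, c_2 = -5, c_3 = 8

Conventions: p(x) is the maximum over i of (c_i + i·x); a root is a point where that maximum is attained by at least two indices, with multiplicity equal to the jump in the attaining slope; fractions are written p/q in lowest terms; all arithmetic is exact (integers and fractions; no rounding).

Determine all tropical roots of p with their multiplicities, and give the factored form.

hull edge (i=0, c=6) to (i=3, c=8): slope 2/3, span 3
Factored form: p(x) = 8 ⊗ (x ⊕ (-2/3)) ⊗ (x ⊕ (-2/3)) ⊗ (x ⊕ (-2/3))
Answer: roots = -2/3 (mult 3)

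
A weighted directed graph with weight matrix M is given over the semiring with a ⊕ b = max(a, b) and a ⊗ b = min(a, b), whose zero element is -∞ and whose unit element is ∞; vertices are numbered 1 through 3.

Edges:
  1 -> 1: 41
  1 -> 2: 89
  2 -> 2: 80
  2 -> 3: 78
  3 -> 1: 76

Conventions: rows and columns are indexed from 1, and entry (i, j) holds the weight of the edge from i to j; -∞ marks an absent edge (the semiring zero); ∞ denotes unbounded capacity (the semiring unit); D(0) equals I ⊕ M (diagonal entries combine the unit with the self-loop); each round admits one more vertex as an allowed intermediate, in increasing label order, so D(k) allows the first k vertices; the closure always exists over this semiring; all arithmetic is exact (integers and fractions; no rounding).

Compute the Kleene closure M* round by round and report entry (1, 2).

D(0):
  [∞, 89, -∞]
  [-∞, ∞, 78]
  [76, -∞, ∞]
D(1):
  [∞, 89, -∞]
  [-∞, ∞, 78]
  [76, 76, ∞]
D(2):
  [∞, 89, 78]
  [-∞, ∞, 78]
  [76, 76, ∞]
D(3):
  [∞, 89, 78]
  [76, ∞, 78]
  [76, 76, ∞]
Answer: M*[1][2] = 89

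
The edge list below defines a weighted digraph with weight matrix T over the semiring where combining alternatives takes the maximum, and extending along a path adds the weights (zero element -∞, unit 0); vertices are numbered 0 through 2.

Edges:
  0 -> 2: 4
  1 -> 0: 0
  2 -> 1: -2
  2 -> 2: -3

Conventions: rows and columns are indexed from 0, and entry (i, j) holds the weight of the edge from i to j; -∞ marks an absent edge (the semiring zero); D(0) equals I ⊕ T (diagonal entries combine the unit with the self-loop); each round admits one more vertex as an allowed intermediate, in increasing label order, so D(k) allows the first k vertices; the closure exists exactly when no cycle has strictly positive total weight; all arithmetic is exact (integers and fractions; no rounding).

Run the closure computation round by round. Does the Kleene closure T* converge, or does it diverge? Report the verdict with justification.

D(0):
  [0, -∞, 4]
  [0, 0, -∞]
  [-∞, -2, 0]
D(1):
  [0, -∞, 4]
  [0, 0, 4]
  [-∞, -2, 0]
Detection: at round 2, diagonal entry (2, 2) turns strictly positive.
Key observation: the cycle 2->1->0->2 has total weight (-2) + 0 + 4, which is strictly positive.
Answer: DIVERGES — positive cycle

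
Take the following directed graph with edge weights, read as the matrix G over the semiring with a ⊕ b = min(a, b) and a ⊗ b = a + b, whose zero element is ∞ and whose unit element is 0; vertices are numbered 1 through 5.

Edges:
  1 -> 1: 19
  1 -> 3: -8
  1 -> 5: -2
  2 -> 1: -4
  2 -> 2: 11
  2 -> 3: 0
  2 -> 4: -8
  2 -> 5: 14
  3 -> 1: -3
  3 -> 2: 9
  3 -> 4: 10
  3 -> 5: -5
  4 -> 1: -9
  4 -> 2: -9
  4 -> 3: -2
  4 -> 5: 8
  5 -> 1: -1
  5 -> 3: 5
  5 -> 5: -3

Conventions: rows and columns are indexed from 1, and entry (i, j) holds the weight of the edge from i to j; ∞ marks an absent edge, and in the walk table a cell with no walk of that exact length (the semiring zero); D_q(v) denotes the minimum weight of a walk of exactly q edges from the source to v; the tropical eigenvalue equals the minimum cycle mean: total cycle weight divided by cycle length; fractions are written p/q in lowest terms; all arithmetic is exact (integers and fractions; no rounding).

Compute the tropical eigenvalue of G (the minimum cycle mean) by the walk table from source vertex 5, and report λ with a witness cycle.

q=0: [∞, ∞, ∞, ∞, 0]
q=1: [-1, ∞, 5, ∞, -3]
q=2: [-4, 14, -9, 15, -6]
q=3: [-12, 0, -12, 1, -14]
q=4: [-15, -8, -20, -8, -17]
q=5: [-23, -17, -23, -16, -25]
Optimal cycle mean attained by: cycle 2->4->2, total (-8) + (-9), length 2.
Answer: λ = -17/2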